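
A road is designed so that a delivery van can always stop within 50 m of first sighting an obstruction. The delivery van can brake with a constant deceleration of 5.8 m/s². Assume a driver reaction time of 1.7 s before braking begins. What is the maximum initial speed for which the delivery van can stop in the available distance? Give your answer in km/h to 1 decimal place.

Maximum speed ≈ 58.2 km/h

Stopping distance: v·t_r + v²/(2a) = 50 with t_r = 1.7 s and a = 5.800 m/s².
So v² + 19.720 v − 580.00 = 0.
Positive root: v = −a·t_r + √((a·t_r)² + 2a·d) = −9.860 + √(97.220 + 580.00) = 16.1635 m/s.
16.1635 m/s × 3.6 = 58.189 km/h.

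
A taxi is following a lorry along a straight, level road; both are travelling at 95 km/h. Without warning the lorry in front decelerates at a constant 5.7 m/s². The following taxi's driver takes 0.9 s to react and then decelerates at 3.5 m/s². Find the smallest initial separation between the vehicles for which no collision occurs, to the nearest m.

Minimum gap ≈ 62 m

95 km/h ÷ 3.6 = 26.3889 m/s.
Leader travels v²/(2a_L) = 696.374 / 11.400 = 61.085 m before stopping.
Follower covers v·t_r = 26.3889 × 0.9 = 23.750 m while reacting, then v²/(2a_F) = 696.374 / 7.000 = 99.482 m while braking, for a total of 23.750 + 99.482 = 123.232 m.
Since a_F ≤ a_L and the follower starts braking later, the follower is never slower than the leader, so the closest approach is when both have stopped.
Minimum gap = 123.232 − 61.085 = 62.147 m.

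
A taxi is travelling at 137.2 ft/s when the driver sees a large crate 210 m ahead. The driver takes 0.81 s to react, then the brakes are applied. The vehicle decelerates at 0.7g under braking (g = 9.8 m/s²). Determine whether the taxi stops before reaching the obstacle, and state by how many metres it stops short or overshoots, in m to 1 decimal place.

137.2 ft/s × 0.3048 = 41.8186 m/s.
a = 0.7 × 9.8 = 6.860 m/s².
Reaction distance = 41.8186 × 0.81 = 33.873 m.
Braking distance = v²/(2a) = 1748.795 / 13.720 = 127.463 m.
Total stopping distance = 33.873 + 127.463 = 161.336 m, vs 210 m available — it stops with 210 − 161.336 = 48.664 m to spare.

Yes — it stops 48.7 m short of the obstacle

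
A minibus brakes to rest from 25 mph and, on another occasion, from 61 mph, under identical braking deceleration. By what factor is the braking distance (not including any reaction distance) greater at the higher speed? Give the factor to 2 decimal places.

Factor ≈ 5.95

Braking distance d = v²/(2a), so with a fixed, d ∝ v².
Factor = (61/25)² = 2.4400² = 5.9536.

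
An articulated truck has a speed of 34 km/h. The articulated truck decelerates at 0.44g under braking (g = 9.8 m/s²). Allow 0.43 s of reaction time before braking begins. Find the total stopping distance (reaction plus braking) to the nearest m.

Total stopping distance ≈ 14 m

34 km/h ÷ 3.6 = 9.4444 m/s.
a = 0.44 × 9.8 = 4.312 m/s².
Reaction distance = v·t_r = 9.4444 × 0.43 = 4.061 m.
Braking distance = v²/(2a) = 9.4444² / (2 × 4.312) = 89.197 / 8.624 = 10.343 m.
Total = 4.061 + 10.343 = 14.404 m.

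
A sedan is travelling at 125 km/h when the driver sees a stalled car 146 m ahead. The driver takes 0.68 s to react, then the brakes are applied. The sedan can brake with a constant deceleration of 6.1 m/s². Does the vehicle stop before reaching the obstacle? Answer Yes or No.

Yes

125 km/h ÷ 3.6 = 34.7222 m/s.
Reaction distance = 34.7222 × 0.68 = 23.611 m.
Braking distance = v²/(2a) = 1205.631 / 12.200 = 98.822 m.
Total stopping distance = 23.611 + 98.822 = 122.433 m, vs 146 m available — it stops with 146 − 122.433 = 23.567 m to spare.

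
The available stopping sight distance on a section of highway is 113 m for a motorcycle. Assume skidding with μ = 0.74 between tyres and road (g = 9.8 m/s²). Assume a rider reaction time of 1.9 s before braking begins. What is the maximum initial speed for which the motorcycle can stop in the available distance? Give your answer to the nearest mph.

Maximum speed ≈ 65 mph

a = μg = 0.74 × 9.8 = 7.252 m/s².
Stopping distance: v·t_r + v²/(2a) = 113 with t_r = 1.9 s and a = 7.252 m/s².
So v² + 27.558 v − 1638.95 = 0.
Positive root: v = −a·t_r + √((a·t_r)² + 2a·d) = −13.779 + √(189.861 + 1638.95) = 28.9856 m/s.
28.9856 m/s ÷ 0.44704 = 64.839 mph.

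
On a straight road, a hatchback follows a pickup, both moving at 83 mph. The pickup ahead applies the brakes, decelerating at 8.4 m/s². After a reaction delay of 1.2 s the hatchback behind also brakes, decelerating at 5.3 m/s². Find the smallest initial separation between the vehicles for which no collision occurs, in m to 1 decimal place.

83 mph × 0.44704 = 37.1043 m/s.
Leader travels v²/(2a_L) = 1376.729 / 16.800 = 81.948 m before stopping.
Follower covers v·t_r = 37.1043 × 1.2 = 44.525 m while reacting, then v²/(2a_F) = 1376.729 / 10.600 = 129.880 m while braking, for a total of 44.525 + 129.880 = 174.405 m.
Since a_F ≤ a_L and the follower starts braking later, the follower is never slower than the leader, so the closest approach is when both have stopped.
Minimum gap = 174.405 − 81.948 = 92.457 m.

Minimum gap ≈ 92.5 m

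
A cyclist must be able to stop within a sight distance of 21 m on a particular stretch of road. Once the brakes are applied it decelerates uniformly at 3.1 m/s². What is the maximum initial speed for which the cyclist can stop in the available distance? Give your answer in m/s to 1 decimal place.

v²/(2a) = d ⇒ v = √(2 × 3.100 × 21) = √130.20 = 11.4105 m/s.

Maximum speed ≈ 11.4 m/s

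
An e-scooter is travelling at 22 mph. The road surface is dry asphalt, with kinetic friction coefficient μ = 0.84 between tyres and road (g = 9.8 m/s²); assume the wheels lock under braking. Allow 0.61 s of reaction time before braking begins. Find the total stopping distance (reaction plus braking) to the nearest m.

Total stopping distance ≈ 12 m

22 mph × 0.44704 = 9.8349 m/s.
a = μg = 0.84 × 9.8 = 8.232 m/s².
Reaction distance = v·t_r = 9.8349 × 0.61 = 5.999 m.
Braking distance = v²/(2a) = 9.8349² / (2 × 8.232) = 96.725 / 16.464 = 5.875 m.
Total = 5.999 + 5.875 = 11.874 m.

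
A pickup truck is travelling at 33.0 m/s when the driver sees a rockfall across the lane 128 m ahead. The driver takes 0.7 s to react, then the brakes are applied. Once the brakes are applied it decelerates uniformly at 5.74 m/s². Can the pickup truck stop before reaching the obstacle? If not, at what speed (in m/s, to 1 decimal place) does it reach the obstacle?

Reaction distance = 33.0000 × 0.7 = 23.100 m.
Braking distance = v²/(2a) = 1089.000 / 11.480 = 94.861 m.
Total stopping distance = 23.100 + 94.861 = 117.961 m, vs 128 m available — it stops with 128 − 117.961 = 10.039 m to spare.

Yes — it stops about 10.0 m short of the obstacle, so it never reaches it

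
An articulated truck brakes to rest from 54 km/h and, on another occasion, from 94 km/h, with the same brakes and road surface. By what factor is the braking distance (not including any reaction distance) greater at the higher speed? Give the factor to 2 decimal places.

Braking distance d = v²/(2a), so with a fixed, d ∝ v².
Factor = (94/54)² = 1.7407² = 3.0300.

Factor ≈ 3.03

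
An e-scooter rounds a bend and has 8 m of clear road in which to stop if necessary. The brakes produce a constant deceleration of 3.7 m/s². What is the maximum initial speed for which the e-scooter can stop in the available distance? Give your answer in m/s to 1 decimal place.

Maximum speed ≈ 7.7 m/s

v²/(2a) = d ⇒ v = √(2 × 3.700 × 8) = √59.20 = 7.6942 m/s.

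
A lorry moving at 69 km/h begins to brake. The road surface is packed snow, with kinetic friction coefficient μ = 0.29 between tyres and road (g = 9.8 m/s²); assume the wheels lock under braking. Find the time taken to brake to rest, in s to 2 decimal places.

69 km/h ÷ 3.6 = 19.1667 m/s.
a = μg = 0.29 × 9.8 = 2.842 m/s².
Braking time = v/a = 19.1667 / 2.842 = 6.744 s.

Braking time ≈ 6.74 s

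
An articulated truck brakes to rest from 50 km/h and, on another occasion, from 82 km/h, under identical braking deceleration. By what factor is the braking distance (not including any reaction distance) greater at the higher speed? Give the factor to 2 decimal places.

Braking distance d = v²/(2a), so with a fixed, d ∝ v².
Factor = (82/50)² = 1.6400² = 2.6896.

Factor ≈ 2.69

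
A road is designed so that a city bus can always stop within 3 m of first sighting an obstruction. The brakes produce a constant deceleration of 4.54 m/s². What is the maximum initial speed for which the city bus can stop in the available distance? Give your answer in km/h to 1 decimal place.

Maximum speed ≈ 18.8 km/h

v²/(2a) = d ⇒ v = √(2 × 4.540 × 3) = √27.24 = 5.2192 m/s.
5.2192 m/s × 3.6 = 18.789 km/h.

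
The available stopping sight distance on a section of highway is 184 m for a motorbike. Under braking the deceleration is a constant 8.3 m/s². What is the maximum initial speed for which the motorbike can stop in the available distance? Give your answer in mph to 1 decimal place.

Maximum speed ≈ 123.6 mph

v²/(2a) = d ⇒ v = √(2 × 8.300 × 184) = √3054.40 = 55.2666 m/s.
55.2666 m/s ÷ 0.44704 = 123.628 mph.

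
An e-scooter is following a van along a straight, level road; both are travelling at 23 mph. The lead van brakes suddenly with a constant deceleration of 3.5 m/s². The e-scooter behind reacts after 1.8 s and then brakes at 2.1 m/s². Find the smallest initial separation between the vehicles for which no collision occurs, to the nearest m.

Minimum gap ≈ 29 m

23 mph × 0.44704 = 10.2819 m/s.
Leader travels v²/(2a_L) = 105.717 / 7.000 = 15.102 m before stopping.
Follower covers v·t_r = 10.2819 × 1.8 = 18.507 m while reacting, then v²/(2a_F) = 105.717 / 4.200 = 25.171 m while braking, for a total of 18.507 + 25.171 = 43.678 m.
Since a_F ≤ a_L and the follower starts braking later, the follower is never slower than the leader, so the closest approach is when both have stopped.
Minimum gap = 43.678 − 15.102 = 28.576 m.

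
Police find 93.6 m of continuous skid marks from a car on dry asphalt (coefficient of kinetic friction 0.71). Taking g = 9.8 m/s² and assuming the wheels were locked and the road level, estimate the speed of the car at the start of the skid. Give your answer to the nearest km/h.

Initial speed ≈ 130 km/h

Deceleration a = μg = 0.71 × 9.8 = 6.958 m/s².
v = √(2a·d) = √(2 × 6.958 × 93.6) = √1302.538 = 36.0907 m/s.
= 36.0907 × 3.6 = 129.927 km/h.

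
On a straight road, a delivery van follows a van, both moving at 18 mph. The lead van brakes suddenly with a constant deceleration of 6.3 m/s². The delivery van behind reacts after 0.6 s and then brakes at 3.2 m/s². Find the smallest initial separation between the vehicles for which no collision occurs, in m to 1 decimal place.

18 mph × 0.44704 = 8.0467 m/s.
Leader travels v²/(2a_L) = 64.749 / 12.600 = 5.139 m before stopping.
Follower covers v·t_r = 8.0467 × 0.6 = 4.828 m while reacting, then v²/(2a_F) = 64.749 / 6.400 = 10.117 m while braking, for a total of 4.828 + 10.117 = 14.945 m.
Since a_F ≤ a_L and the follower starts braking later, the follower is never slower than the leader, so the closest approach is when both have stopped.
Minimum gap = 14.945 − 5.139 = 9.806 m.

Minimum gap ≈ 9.8 m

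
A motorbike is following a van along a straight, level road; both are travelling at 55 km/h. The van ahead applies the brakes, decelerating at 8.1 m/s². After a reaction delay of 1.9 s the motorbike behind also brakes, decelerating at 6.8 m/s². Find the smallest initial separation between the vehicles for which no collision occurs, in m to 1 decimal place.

Minimum gap ≈ 31.8 m

55 km/h ÷ 3.6 = 15.2778 m/s.
Leader travels v²/(2a_L) = 233.411 / 16.200 = 14.408 m before stopping.
Follower covers v·t_r = 15.2778 × 1.9 = 29.028 m while reacting, then v²/(2a_F) = 233.411 / 13.600 = 17.163 m while braking, for a total of 29.028 + 17.163 = 46.191 m.
Since a_F ≤ a_L and the follower starts braking later, the follower is never slower than the leader, so the closest approach is when both have stopped.
Minimum gap = 46.191 − 14.408 = 31.783 m.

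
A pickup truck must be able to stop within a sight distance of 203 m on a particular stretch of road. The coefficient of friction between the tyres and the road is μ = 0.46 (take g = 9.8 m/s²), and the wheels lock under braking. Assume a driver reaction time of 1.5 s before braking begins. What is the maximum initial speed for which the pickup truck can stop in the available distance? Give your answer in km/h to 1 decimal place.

Maximum speed ≈ 131.6 km/h

a = μg = 0.46 × 9.8 = 4.508 m/s².
Stopping distance: v·t_r + v²/(2a) = 203 with t_r = 1.5 s and a = 4.508 m/s².
So v² + 13.524 v − 1830.25 = 0.
Positive root: v = −a·t_r + √((a·t_r)² + 2a·d) = −6.762 + √(45.725 + 1830.25) = 36.5505 m/s.
36.5505 m/s × 3.6 = 131.582 km/h.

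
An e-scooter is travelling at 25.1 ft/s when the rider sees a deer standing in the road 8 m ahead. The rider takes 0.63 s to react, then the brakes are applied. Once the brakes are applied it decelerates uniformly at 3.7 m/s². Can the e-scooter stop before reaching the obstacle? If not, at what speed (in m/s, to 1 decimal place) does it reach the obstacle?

No — it strikes the obstacle at 5.9 m/s

25.1 ft/s × 0.3048 = 7.6505 m/s.
Reaction distance = 7.6505 × 0.63 = 4.820 m.
Braking distance needed to stop: v²/(2a) = 58.530 / 7.400 = 7.909 m, so total needed = 4.820 + 7.909 = 12.729 m > 8 m — it cannot stop.
Distance remaining when braking begins: 8 − 4.820 = 3.180 m.
v² = v₀² − 2a·d = 58.530 − 2 × 3.700 × 3.180 = 34.998 m²/s².
v = √34.998 = 5.916 m/s.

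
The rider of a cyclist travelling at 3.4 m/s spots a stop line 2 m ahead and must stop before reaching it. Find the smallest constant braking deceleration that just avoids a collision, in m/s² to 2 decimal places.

v² = 2a·d ⇒ a = v²/(2d) = 3.4000² / (2 × 2.000) = 11.560 / 4.000 = 2.8900 m/s².

Required deceleration ≈ 2.89 m/s²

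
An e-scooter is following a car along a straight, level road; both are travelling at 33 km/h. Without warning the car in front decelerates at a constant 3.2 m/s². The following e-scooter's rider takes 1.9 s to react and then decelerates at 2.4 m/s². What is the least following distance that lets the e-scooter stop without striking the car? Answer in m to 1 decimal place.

33 km/h ÷ 3.6 = 9.1667 m/s.
Leader travels v²/(2a_L) = 84.028 / 6.400 = 13.129 m before stopping.
Follower covers v·t_r = 9.1667 × 1.9 = 17.417 m while reacting, then v²/(2a_F) = 84.028 / 4.800 = 17.506 m while braking, for a total of 17.417 + 17.506 = 34.923 m.
Since a_F ≤ a_L and the follower starts braking later, the follower is never slower than the leader, so the closest approach is when both have stopped.
Minimum gap = 34.923 − 13.129 = 21.794 m.

Minimum gap ≈ 21.8 m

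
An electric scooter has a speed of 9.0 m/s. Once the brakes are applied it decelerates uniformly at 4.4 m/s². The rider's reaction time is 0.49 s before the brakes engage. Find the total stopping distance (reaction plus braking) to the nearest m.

Total stopping distance ≈ 14 m

Reaction distance = v·t_r = 9.0000 × 0.49 = 4.410 m.
Braking distance = v²/(2a) = 9.0000² / (2 × 4.400) = 81.000 / 8.800 = 9.205 m.
Total = 4.410 + 9.205 = 13.615 m.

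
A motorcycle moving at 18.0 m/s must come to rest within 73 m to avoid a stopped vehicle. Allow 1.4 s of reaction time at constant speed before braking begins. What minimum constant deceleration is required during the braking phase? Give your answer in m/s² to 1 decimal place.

Distance covered during reaction = 18.0000 × 1.4 = 25.200 m.
Distance available for braking: 73 − 25.200 = 47.800 m.
v² = 2a·d ⇒ a = v²/(2d) = 18.0000² / (2 × 47.800) = 324.000 / 95.600 = 3.3891 m/s².

Required deceleration ≈ 3.4 m/s²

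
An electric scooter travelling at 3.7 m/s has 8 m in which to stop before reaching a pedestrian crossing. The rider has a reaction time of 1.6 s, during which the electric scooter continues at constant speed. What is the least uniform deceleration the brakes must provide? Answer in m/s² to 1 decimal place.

Distance covered during reaction = 3.7000 × 1.6 = 5.920 m.
Distance available for braking: 8 − 5.920 = 2.080 m.
v² = 2a·d ⇒ a = v²/(2d) = 3.7000² / (2 × 2.080) = 13.690 / 4.160 = 3.2909 m/s².

Required deceleration ≈ 3.3 m/s²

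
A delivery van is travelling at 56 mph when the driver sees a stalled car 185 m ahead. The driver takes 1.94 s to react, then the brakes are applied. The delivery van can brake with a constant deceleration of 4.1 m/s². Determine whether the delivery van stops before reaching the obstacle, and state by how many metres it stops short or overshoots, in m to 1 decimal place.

Yes — it stops 60.0 m short of the obstacle

56 mph × 0.44704 = 25.0342 m/s.
Reaction distance = 25.0342 × 1.94 = 48.566 m.
Braking distance = v²/(2a) = 626.711 / 8.200 = 76.428 m.
Total stopping distance = 48.566 + 76.428 = 124.994 m, vs 185 m available — it stops with 185 − 124.994 = 60.006 m to spare.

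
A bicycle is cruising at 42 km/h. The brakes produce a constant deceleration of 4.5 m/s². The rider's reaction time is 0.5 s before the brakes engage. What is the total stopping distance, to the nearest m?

42 km/h ÷ 3.6 = 11.6667 m/s.
Reaction distance = v·t_r = 11.6667 × 0.5 = 5.833 m.
Braking distance = v²/(2a) = 11.6667² / (2 × 4.500) = 136.112 / 9.000 = 15.124 m.
Total = 5.833 + 15.124 = 20.957 m.

Total stopping distance ≈ 21 m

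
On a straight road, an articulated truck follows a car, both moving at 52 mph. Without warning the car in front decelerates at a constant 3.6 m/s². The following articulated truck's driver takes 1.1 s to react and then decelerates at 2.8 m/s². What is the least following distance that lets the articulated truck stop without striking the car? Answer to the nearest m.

Minimum gap ≈ 47 m

52 mph × 0.44704 = 23.2461 m/s.
Leader travels v²/(2a_L) = 540.381 / 7.200 = 75.053 m before stopping.
Follower covers v·t_r = 23.2461 × 1.1 = 25.571 m while reacting, then v²/(2a_F) = 540.381 / 5.600 = 96.497 m while braking, for a total of 25.571 + 96.497 = 122.068 m.
Since a_F ≤ a_L and the follower starts braking later, the follower is never slower than the leader, so the closest approach is when both have stopped.
Minimum gap = 122.068 − 75.053 = 47.015 m.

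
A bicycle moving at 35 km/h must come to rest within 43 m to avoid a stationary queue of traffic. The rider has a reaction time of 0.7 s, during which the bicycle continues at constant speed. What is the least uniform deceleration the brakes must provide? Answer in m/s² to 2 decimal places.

Required deceleration ≈ 1.31 m/s²

35 km/h ÷ 3.6 = 9.7222 m/s.
Distance covered during reaction = 9.7222 × 0.7 = 6.806 m.
Distance available for braking: 43 − 6.806 = 36.194 m.
v² = 2a·d ⇒ a = v²/(2d) = 9.7222² / (2 × 36.194) = 94.521 / 72.388 = 1.3058 m/s².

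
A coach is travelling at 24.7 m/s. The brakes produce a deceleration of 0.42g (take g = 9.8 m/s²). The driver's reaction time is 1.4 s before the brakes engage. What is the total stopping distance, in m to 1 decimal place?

Total stopping distance ≈ 108.7 m

a = 0.42 × 9.8 = 4.116 m/s².
Reaction distance = v·t_r = 24.7000 × 1.4 = 34.580 m.
Braking distance = v²/(2a) = 24.7000² / (2 × 4.116) = 610.090 / 8.232 = 74.112 m.
Total = 34.580 + 74.112 = 108.692 m.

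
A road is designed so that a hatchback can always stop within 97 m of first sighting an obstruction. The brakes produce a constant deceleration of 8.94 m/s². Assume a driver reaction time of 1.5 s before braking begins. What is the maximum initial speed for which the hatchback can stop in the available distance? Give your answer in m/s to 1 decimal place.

Maximum speed ≈ 30.3 m/s

Stopping distance: v·t_r + v²/(2a) = 97 with t_r = 1.5 s and a = 8.940 m/s².
So v² + 26.820 v − 1734.36 = 0.
Positive root: v = −a·t_r + √((a·t_r)² + 2a·d) = −13.410 + √(179.828 + 1734.36) = 30.3414 m/s.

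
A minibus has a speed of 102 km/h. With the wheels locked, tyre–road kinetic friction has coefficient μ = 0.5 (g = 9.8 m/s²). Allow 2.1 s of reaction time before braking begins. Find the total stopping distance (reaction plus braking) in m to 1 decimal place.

102 km/h ÷ 3.6 = 28.3333 m/s.
a = μg = 0.5 × 9.8 = 4.900 m/s².
Reaction distance = v·t_r = 28.3333 × 2.1 = 59.500 m.
Braking distance = v²/(2a) = 28.3333² / (2 × 4.900) = 802.776 / 9.800 = 81.916 m.
Total = 59.500 + 81.916 = 141.416 m.

Total stopping distance ≈ 141.4 m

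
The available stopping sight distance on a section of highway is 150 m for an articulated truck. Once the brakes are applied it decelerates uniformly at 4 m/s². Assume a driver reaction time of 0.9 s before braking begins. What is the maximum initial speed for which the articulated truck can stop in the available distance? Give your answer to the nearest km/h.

Maximum speed ≈ 112 km/h

Stopping distance: v·t_r + v²/(2a) = 150 with t_r = 0.9 s and a = 4.000 m/s².
So v² + 7.200 v − 1200.00 = 0.
Positive root: v = −a·t_r + √((a·t_r)² + 2a·d) = −3.600 + √(12.960 + 1200.00) = 31.2276 m/s.
31.2276 m/s × 3.6 = 112.419 km/h.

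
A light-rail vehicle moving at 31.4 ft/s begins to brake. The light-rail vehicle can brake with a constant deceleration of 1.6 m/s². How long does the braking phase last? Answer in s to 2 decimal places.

31.4 ft/s × 0.3048 = 9.5707 m/s.
Braking time = v/a = 9.5707 / 1.600 = 5.982 s.

Braking time ≈ 5.98 s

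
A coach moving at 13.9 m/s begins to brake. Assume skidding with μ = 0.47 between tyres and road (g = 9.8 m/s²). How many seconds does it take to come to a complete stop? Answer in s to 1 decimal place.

Braking time ≈ 3.0 s

a = μg = 0.47 × 9.8 = 4.606 m/s².
Braking time = v/a = 13.9000 / 4.606 = 3.018 s.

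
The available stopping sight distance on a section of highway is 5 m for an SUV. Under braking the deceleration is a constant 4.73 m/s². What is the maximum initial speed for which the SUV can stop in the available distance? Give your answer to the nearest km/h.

v²/(2a) = d ⇒ v = √(2 × 4.730 × 5) = √47.30 = 6.8775 m/s.
6.8775 m/s × 3.6 = 24.759 km/h.

Maximum speed ≈ 25 km/h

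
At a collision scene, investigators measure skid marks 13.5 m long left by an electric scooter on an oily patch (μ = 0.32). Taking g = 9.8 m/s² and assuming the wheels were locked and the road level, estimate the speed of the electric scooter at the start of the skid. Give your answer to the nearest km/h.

Initial speed ≈ 33 km/h

Deceleration a = μg = 0.32 × 9.8 = 3.136 m/s².
v = √(2a·d) = √(2 × 3.136 × 13.5) = √84.672 = 9.2017 m/s.
= 9.2017 × 3.6 = 33.126 km/h.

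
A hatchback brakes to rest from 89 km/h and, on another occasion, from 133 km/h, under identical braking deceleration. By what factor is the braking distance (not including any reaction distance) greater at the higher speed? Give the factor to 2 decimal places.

Braking distance d = v²/(2a), so with a fixed, d ∝ v².
Factor = (133/89)² = 1.4944² = 2.2332.

Factor ≈ 2.23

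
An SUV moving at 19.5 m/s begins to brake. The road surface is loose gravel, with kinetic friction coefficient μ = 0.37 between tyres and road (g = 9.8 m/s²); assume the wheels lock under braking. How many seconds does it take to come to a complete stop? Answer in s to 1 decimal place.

a = μg = 0.37 × 9.8 = 3.626 m/s².
Braking time = v/a = 19.5000 / 3.626 = 5.378 s.

Braking time ≈ 5.4 s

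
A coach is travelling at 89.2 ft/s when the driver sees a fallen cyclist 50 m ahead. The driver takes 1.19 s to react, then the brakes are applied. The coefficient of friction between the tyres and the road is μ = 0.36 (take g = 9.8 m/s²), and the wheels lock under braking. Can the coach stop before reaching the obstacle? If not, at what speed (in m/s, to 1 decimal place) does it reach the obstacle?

89.2 ft/s × 0.3048 = 27.1882 m/s.
a = μg = 0.36 × 9.8 = 3.528 m/s².
Reaction distance = 27.1882 × 1.19 = 32.354 m.
Braking distance needed to stop: v²/(2a) = 739.198 / 7.056 = 104.762 m, so total needed = 32.354 + 104.762 = 137.116 m > 50 m — it cannot stop.
Distance remaining when braking begins: 50 − 32.354 = 17.646 m.
v² = v₀² − 2a·d = 739.198 − 2 × 3.528 × 17.646 = 614.688 m²/s².
v = √614.688 = 24.793 m/s.

No — it strikes the obstacle at 24.8 m/s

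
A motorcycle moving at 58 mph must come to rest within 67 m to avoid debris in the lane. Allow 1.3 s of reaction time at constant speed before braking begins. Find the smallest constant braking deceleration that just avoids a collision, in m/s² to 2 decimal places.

Required deceleration ≈ 10.10 m/s²

58 mph × 0.44704 = 25.9283 m/s.
Distance covered during reaction = 25.9283 × 1.3 = 33.707 m.
Distance available for braking: 67 − 33.707 = 33.293 m.
v² = 2a·d ⇒ a = v²/(2d) = 25.9283² / (2 × 33.293) = 672.277 / 66.586 = 10.0964 m/s².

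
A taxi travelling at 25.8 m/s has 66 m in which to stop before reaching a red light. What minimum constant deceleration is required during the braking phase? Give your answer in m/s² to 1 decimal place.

v² = 2a·d ⇒ a = v²/(2d) = 25.8000² / (2 × 66.000) = 665.640 / 132.000 = 5.0427 m/s².

Required deceleration ≈ 5.0 m/s²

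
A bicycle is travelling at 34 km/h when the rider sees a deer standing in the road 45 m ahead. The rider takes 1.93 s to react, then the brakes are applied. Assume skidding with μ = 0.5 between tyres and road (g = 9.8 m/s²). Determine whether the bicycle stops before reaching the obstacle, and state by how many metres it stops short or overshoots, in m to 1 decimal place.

Yes — it stops 17.7 m short of the obstacle

34 km/h ÷ 3.6 = 9.4444 m/s.
a = μg = 0.5 × 9.8 = 4.900 m/s².
Reaction distance = 9.4444 × 1.93 = 18.228 m.
Braking distance = v²/(2a) = 89.197 / 9.800 = 9.102 m.
Total stopping distance = 18.228 + 9.102 = 27.330 m, vs 45 m available — it stops with 45 − 27.330 = 17.670 m to spare.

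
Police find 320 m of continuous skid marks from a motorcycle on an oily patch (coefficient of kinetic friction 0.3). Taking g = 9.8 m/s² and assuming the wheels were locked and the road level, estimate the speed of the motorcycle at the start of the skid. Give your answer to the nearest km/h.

Initial speed ≈ 156 km/h

Deceleration a = μg = 0.3 × 9.8 = 2.940 m/s².
v = √(2a·d) = √(2 × 2.940 × 320) = √1881.600 = 43.3774 m/s.
= 43.3774 × 3.6 = 156.159 km/h.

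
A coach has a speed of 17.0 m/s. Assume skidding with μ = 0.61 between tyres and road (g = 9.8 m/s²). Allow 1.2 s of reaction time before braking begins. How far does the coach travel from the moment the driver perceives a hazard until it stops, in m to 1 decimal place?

Total stopping distance ≈ 44.6 m

a = μg = 0.61 × 9.8 = 5.978 m/s².
Reaction distance = v·t_r = 17.0000 × 1.2 = 20.400 m.
Braking distance = v²/(2a) = 17.0000² / (2 × 5.978) = 289.000 / 11.956 = 24.172 m.
Total = 20.400 + 24.172 = 44.572 m.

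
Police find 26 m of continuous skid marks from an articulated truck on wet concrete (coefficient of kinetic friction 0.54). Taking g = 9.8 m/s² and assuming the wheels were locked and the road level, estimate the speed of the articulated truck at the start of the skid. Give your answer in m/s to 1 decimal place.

Deceleration a = μg = 0.54 × 9.8 = 5.292 m/s².
v = √(2a·d) = √(2 × 5.292 × 26) = √275.184 = 16.5887 m/s.

Initial speed ≈ 16.6 m/s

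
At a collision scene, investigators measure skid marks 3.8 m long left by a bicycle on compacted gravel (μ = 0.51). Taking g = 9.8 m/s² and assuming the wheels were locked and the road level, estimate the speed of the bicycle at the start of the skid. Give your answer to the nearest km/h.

Initial speed ≈ 22 km/h

Deceleration a = μg = 0.51 × 9.8 = 4.998 m/s².
v = √(2a·d) = √(2 × 4.998 × 3.8) = √37.985 = 6.1632 m/s.
= 6.1632 × 3.6 = 22.188 km/h.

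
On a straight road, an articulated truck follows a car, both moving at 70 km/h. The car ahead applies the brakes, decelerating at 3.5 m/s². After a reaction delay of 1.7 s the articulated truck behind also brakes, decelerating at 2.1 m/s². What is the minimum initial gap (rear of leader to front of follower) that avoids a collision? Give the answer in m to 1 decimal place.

70 km/h ÷ 3.6 = 19.4444 m/s.
Leader travels v²/(2a_L) = 378.085 / 7.000 = 54.012 m before stopping.
Follower covers v·t_r = 19.4444 × 1.7 = 33.055 m while reacting, then v²/(2a_F) = 378.085 / 4.200 = 90.020 m while braking, for a total of 33.055 + 90.020 = 123.075 m.
Since a_F ≤ a_L and the follower starts braking later, the follower is never slower than the leader, so the closest approach is when both have stopped.
Minimum gap = 123.075 − 54.012 = 69.063 m.

Minimum gap ≈ 69.1 m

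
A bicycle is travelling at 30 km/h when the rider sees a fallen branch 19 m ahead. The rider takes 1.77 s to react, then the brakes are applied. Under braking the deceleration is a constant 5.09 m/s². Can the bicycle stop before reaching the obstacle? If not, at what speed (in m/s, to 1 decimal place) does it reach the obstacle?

30 km/h ÷ 3.6 = 8.3333 m/s.
Reaction distance = 8.3333 × 1.77 = 14.750 m.
Braking distance needed to stop: v²/(2a) = 69.444 / 10.180 = 6.822 m, so total needed = 14.750 + 6.822 = 21.572 m > 19 m — it cannot stop.
Distance remaining when braking begins: 19 − 14.750 = 4.250 m.
v² = v₀² − 2a·d = 69.444 − 2 × 5.090 × 4.250 = 26.179 m²/s².
v = √26.179 = 5.117 m/s.

No — it strikes the obstacle at 5.1 m/s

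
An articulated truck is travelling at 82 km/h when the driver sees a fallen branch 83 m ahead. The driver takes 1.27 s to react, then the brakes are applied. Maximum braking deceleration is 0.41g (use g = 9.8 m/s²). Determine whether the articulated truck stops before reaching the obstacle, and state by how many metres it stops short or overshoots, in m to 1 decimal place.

No — it overshoots by 10.5 m

82 km/h ÷ 3.6 = 22.7778 m/s.
a = 0.41 × 9.8 = 4.018 m/s².
Reaction distance = 22.7778 × 1.27 = 28.928 m.
Braking distance = v²/(2a) = 518.828 / 8.036 = 64.563 m.
Total stopping distance = 28.928 + 64.563 = 93.491 m, vs 83 m available — it cannot stop in time and overshoots by 93.491 − 83 = 10.491 m.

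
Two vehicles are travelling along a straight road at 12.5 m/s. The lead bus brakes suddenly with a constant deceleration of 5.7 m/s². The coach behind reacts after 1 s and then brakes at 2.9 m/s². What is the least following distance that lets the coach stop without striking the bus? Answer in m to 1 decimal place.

Minimum gap ≈ 25.7 m

Leader travels v²/(2a_L) = 156.250 / 11.400 = 13.706 m before stopping.
Follower covers v·t_r = 12.5000 × 1 = 12.500 m while reacting, then v²/(2a_F) = 156.250 / 5.800 = 26.940 m while braking, for a total of 12.500 + 26.940 = 39.440 m.
Since a_F ≤ a_L and the follower starts braking later, the follower is never slower than the leader, so the closest approach is when both have stopped.
Minimum gap = 39.440 − 13.706 = 25.734 m.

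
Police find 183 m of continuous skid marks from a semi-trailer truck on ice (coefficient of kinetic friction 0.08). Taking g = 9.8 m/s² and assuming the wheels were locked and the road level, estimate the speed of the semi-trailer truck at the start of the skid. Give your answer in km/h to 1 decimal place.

Initial speed ≈ 61.0 km/h

Deceleration a = μg = 0.08 × 9.8 = 0.784 m/s².
v = √(2a·d) = √(2 × 0.784 × 183) = √286.944 = 16.9394 m/s.
= 16.9394 × 3.6 = 60.982 km/h.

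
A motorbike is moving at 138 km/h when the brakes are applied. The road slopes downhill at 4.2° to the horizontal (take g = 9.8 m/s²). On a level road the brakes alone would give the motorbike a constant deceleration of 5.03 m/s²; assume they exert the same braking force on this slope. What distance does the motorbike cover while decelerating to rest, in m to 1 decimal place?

138 km/h ÷ 3.6 = 38.3333 m/s.
Gravity along the downhill slope reduces the braking deceleration: a_eff = 5.030 − 9.8·sin 4.2° = 5.030 − 0.718 = 4.312 m/s².
Braking distance = v²/(2a) = 38.3333² / (2 × 4.312) = 1469.442 / 8.624 = 170.390 m.

Braking distance ≈ 170.4 m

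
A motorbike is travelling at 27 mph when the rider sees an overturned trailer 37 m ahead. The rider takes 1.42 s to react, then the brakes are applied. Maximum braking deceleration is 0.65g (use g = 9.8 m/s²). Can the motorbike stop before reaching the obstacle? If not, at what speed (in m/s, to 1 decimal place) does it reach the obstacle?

27 mph × 0.44704 = 12.0701 m/s.
a = 0.65 × 9.8 = 6.370 m/s².
Reaction distance = 12.0701 × 1.42 = 17.140 m.
Braking distance = v²/(2a) = 145.687 / 12.740 = 11.435 m.
Total stopping distance = 17.140 + 11.435 = 28.575 m, vs 37 m available — it stops with 37 − 28.575 = 8.425 m to spare.

Yes — it stops about 8.4 m short of the obstacle, so it never reaches it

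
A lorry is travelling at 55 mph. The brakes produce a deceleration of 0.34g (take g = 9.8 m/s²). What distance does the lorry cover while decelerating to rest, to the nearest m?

Braking distance ≈ 91 m

55 mph × 0.44704 = 24.5872 m/s.
a = 0.34 × 9.8 = 3.332 m/s².
Braking distance = v²/(2a) = 24.5872² / (2 × 3.332) = 604.530 / 6.664 = 90.716 m.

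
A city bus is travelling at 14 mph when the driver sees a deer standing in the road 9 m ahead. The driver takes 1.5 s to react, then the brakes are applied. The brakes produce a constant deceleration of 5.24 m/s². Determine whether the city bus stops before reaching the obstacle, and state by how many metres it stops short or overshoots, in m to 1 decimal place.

14 mph × 0.44704 = 6.2586 m/s.
Reaction distance = 6.2586 × 1.5 = 9.388 m.
Braking distance = v²/(2a) = 39.170 / 10.480 = 3.738 m.
Total stopping distance = 9.388 + 3.738 = 13.126 m, vs 9 m available — it cannot stop in time and overshoots by 13.126 − 9 = 4.126 m.

No — it overshoots by 4.1 m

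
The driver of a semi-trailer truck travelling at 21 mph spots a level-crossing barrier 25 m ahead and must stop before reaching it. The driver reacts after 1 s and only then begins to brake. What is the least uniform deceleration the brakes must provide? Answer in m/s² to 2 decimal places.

Required deceleration ≈ 2.82 m/s²

21 mph × 0.44704 = 9.3878 m/s.
Distance covered during reaction = 9.3878 × 1 = 9.388 m.
Distance available for braking: 25 − 9.388 = 15.612 m.
v² = 2a·d ⇒ a = v²/(2d) = 9.3878² / (2 × 15.612) = 88.131 / 31.224 = 2.8225 m/s².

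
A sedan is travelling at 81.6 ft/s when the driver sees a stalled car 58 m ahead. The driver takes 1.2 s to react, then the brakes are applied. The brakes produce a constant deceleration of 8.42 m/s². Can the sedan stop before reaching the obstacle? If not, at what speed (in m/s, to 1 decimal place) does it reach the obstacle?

81.6 ft/s × 0.3048 = 24.8717 m/s.
Reaction distance = 24.8717 × 1.2 = 29.846 m.
Braking distance needed to stop: v²/(2a) = 618.601 / 16.840 = 36.734 m, so total needed = 29.846 + 36.734 = 66.580 m > 58 m — it cannot stop.
Distance remaining when braking begins: 58 − 29.846 = 28.154 m.
v² = v₀² − 2a·d = 618.601 − 2 × 8.420 × 28.154 = 144.488 m²/s².
v = √144.488 = 12.020 m/s.

No — it strikes the obstacle at 12.0 m/s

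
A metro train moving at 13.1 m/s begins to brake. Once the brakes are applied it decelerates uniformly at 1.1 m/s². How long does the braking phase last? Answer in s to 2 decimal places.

Braking time ≈ 11.91 s

Braking time = v/a = 13.1000 / 1.100 = 11.909 s.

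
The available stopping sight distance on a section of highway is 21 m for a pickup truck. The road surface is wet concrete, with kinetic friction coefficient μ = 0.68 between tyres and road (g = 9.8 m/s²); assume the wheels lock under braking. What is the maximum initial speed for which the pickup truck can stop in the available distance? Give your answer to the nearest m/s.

a = μg = 0.68 × 9.8 = 6.664 m/s².
v²/(2a) = d ⇒ v = √(2 × 6.664 × 21) = √279.89 = 16.7299 m/s.

Maximum speed ≈ 17 m/s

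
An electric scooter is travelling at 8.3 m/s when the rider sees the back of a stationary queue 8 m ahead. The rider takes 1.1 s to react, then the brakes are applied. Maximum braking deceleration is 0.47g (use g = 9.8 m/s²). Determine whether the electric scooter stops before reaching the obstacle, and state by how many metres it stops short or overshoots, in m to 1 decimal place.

No — it overshoots by 8.6 m

a = 0.47 × 9.8 = 4.606 m/s².
Reaction distance = 8.3000 × 1.1 = 9.130 m.
Braking distance = v²/(2a) = 68.890 / 9.212 = 7.478 m.
Total stopping distance = 9.130 + 7.478 = 16.608 m, vs 8 m available — it cannot stop in time and overshoots by 16.608 − 8 = 8.608 m.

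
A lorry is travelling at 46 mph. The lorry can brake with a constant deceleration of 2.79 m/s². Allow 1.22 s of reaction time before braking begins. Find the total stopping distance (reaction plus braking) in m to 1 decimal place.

46 mph × 0.44704 = 20.5638 m/s.
Reaction distance = v·t_r = 20.5638 × 1.22 = 25.088 m.
Braking distance = v²/(2a) = 20.5638² / (2 × 2.790) = 422.870 / 5.580 = 75.783 m.
Total = 25.088 + 75.783 = 100.871 m.

Total stopping distance ≈ 100.9 m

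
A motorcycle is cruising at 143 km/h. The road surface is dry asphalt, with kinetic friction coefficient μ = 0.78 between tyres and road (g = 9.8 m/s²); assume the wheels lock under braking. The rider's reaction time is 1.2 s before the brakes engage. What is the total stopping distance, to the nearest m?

143 km/h ÷ 3.6 = 39.7222 m/s.
a = μg = 0.78 × 9.8 = 7.644 m/s².
Reaction distance = v·t_r = 39.7222 × 1.2 = 47.667 m.
Braking distance = v²/(2a) = 39.7222² / (2 × 7.644) = 1577.853 / 15.288 = 103.209 m.
Total = 47.667 + 103.209 = 150.876 m.

Total stopping distance ≈ 151 m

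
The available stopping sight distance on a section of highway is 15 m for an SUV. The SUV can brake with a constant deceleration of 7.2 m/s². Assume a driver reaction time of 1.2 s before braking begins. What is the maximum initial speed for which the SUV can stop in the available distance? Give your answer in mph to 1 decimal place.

Maximum speed ≈ 18.8 mph

Stopping distance: v·t_r + v²/(2a) = 15 with t_r = 1.2 s and a = 7.200 m/s².
So v² + 17.280 v − 216.00 = 0.
Positive root: v = −a·t_r + √((a·t_r)² + 2a·d) = −8.640 + √(74.650 + 216.00) = 8.4085 m/s.
8.4085 m/s ÷ 0.44704 = 18.809 mph.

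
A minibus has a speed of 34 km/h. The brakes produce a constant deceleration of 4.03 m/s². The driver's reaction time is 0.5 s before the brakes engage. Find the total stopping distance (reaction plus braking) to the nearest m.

Total stopping distance ≈ 16 m

34 km/h ÷ 3.6 = 9.4444 m/s.
Reaction distance = v·t_r = 9.4444 × 0.5 = 4.722 m.
Braking distance = v²/(2a) = 9.4444² / (2 × 4.030) = 89.197 / 8.060 = 11.067 m.
Total = 4.722 + 11.067 = 15.789 m.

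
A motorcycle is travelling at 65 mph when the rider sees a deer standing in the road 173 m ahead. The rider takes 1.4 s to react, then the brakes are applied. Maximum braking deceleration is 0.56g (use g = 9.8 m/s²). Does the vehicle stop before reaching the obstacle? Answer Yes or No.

65 mph × 0.44704 = 29.0576 m/s.
a = 0.56 × 9.8 = 5.488 m/s².
Reaction distance = 29.0576 × 1.4 = 40.681 m.
Braking distance = v²/(2a) = 844.344 / 10.976 = 76.926 m.
Total stopping distance = 40.681 + 76.926 = 117.607 m, vs 173 m available — it stops with 173 − 117.607 = 55.393 m to spare.

Yes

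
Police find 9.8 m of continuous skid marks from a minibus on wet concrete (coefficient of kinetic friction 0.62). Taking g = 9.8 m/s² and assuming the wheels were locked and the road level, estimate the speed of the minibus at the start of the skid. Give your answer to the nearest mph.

Initial speed ≈ 24 mph

Deceleration a = μg = 0.62 × 9.8 = 6.076 m/s².
v = √(2a·d) = √(2 × 6.076 × 9.8) = √119.090 = 10.9128 m/s.
= 10.9128 ÷ 0.44704 = 24.411 mph.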